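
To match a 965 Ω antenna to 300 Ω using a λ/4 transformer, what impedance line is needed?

Z_qwt ≈ 538 Ω

Z_qwt = √(Z_0·R_L) = √(300 × 965) = √289500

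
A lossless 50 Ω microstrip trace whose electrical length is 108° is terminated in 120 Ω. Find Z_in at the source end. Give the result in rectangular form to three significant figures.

Z_in ≈ 22.6 + j13.2 Ω

tan(βl) = tan(108°) = -3.08
Z_in = Z_0·(Z_L + jZ_0·tanβl)/(Z_0 + jZ_L·tanβl)
     = 50·(120 − j154)/(50 − j369)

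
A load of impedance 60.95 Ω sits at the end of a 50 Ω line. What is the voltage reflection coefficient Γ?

Γ = 0.0987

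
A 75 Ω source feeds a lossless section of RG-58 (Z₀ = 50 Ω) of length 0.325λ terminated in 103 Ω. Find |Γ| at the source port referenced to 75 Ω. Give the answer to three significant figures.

βl = 2π × 0.325 = 117°
tan(βl) = -1.96
Z_in = Z_0·(Z_L + jZ_0·tanβl)/(Z_0 + jZ_L·tanβl) = 28.8 + j18.4 Ω
Γ_s = (Z_in − Z_s)/(Z_in + Z_s) = (-46.2 + j18.4)/(104 + j18.4), |Γ_s| = 0.471

|Γ| ≈ 0.471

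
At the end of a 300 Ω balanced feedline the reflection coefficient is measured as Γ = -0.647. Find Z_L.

Z_L ≈ 64.3 Ω

Z_L = Z_0·(1 + Γ)/(1 − Γ) = 300·(0.353)/(1.65)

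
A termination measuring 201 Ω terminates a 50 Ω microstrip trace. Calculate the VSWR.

VSWR ≈ 4.02

For a purely resistive load, VSWR = R_L/Z_0 or Z_0/R_L (whichever > 1) = 201/50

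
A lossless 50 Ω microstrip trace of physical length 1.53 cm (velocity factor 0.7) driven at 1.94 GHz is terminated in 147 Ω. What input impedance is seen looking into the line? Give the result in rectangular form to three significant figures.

λ = v/f = 0.7·c / 1.94 GHz = 0.108 m
βl = 2π·l/λ = 2π × 0.141 = 50.9°
tan(βl) = tan(50.9°) = 1.23
Z_in = Z_0·(Z_L + jZ_0·tanβl)/(Z_0 + jZ_L·tanβl)
     = 50·(147 + j61.5)/(50 + j181)

Z_in ≈ 26.2 − j33.4 Ω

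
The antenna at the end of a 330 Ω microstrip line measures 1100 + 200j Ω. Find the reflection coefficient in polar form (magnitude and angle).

Γ ≈ 0.551 ∠ 6.6°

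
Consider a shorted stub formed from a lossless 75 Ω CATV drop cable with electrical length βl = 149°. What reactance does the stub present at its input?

X_in ≈ -45.1 Ω (capacitive)

tan(βl) = -0.601
For a shorted stub, Z_in = jZ_0·tan(βl)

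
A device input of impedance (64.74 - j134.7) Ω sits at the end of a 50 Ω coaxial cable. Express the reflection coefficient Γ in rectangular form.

Γ ≈ 0.634 − j0.43

Γ = (Z_L − Z_0)/(Z_L + Z_0) = (14.74 − j134.7)/(114.7 − j134.7)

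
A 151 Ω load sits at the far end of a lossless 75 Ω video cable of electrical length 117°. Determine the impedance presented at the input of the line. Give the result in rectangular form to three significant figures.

tan(βl) = tan(117°) = -1.96
Z_in = Z_0·(Z_L + jZ_0·tanβl)/(Z_0 + jZ_L·tanβl)
     = 75·(151 − j147)/(75 − j296)

Z_in ≈ 44.1 + j27.1 Ω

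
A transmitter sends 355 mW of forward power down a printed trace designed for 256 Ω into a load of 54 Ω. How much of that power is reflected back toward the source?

Γ = (54 − 256)/(54 + 256) = -0.652
|Γ|² = 0.425
P_refl = |Γ|²·P_inc = 151 mW, P_del = (1 − |Γ|²)·P_inc = 204 mW

P_reflected ≈ 151 mW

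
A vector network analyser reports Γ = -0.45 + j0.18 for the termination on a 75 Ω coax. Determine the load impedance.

Z_L = Z_0·(1 + Γ)/(1 − Γ) = 75·(0.55 + j0.18)/(1.45 − j0.18)

Z_L ≈ 26.9 + j12.6 Ω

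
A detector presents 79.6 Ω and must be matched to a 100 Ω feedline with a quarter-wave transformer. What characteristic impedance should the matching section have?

Z_qwt = √(Z_0·R_L) = √(100 × 79.6) = √7960

Z_qwt ≈ 89.2 Ω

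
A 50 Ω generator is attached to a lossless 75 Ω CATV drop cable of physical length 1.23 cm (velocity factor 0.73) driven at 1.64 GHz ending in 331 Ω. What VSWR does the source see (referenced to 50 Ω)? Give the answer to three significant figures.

λ = v/f = 0.73·c / 1.64 GHz = 0.134 m
βl = 2π·l/λ = 2π × 0.0921 = 33.2°
tan(βl) = 0.653
Z_in = Z_0·(Z_L + jZ_0·tanβl)/(Z_0 + jZ_L·tanβl) = 50.7 − j97.2 Ω
Γ_s = (Z_in − Z_s)/(Z_in + Z_s) = (0.704 − j97.2)/(101 − j97.2), |Γ_s| = 0.695
VSWR = (1 + |Γ_s|)/(1 − |Γ_s|)

VSWR ≈ 5.55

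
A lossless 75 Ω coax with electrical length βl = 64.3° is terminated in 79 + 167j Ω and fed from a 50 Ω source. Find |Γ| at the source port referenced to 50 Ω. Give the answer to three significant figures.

|Γ| ≈ 0.758

tan(βl) = 2.08
Z_in = Z_0·(Z_L + jZ_0·tanβl)/(Z_0 + jZ_L·tanβl) = 23.4 − j74.9 Ω
Γ_s = (Z_in − Z_s)/(Z_in + Z_s) = (-26.6 − j74.9)/(73.4 − j74.9), |Γ_s| = 0.758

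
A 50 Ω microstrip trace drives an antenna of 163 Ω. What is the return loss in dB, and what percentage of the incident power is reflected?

RL ≈ 5.51 dB; 28.1% of incident power reflected

Γ = (163 − 50)/(163 + 50) = 0.531
RL = −20·log₁₀(0.531) = 5.51 dB
P_refl/P_inc = |Γ|² = 0.281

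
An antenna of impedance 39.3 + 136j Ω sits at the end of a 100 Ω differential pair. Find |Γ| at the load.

Γ = (Z_L − Z_0)/(Z_L + Z_0) = (-60.7 + j136)/(139.3 + j136)
|Γ| = 149/195

|Γ| ≈ 0.765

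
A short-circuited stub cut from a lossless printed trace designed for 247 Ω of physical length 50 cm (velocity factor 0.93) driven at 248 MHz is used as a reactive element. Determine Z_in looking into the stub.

λ = v/f = 0.93·c / 248 MHz = 1.12 m
βl = 2π·l/λ = 2π × 0.444 = 160°
tan(βl) = -0.364
For a short-circuited stub, Z_in = jZ_0·tan(βl)

Z_in ≈ −j89.9 Ω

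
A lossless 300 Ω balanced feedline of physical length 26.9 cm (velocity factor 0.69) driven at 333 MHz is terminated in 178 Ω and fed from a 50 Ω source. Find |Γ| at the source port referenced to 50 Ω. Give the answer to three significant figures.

|Γ| ≈ 0.649

λ = v/f = 0.69·c / 333 MHz = 0.622 m
βl = 2π·l/λ = 2π × 0.433 = 156°
tan(βl) = -0.45
Z_in = Z_0·(Z_L + jZ_0·tanβl)/(Z_0 + jZ_L·tanβl) = 200 − j81.6 Ω
Γ_s = (Z_in − Z_s)/(Z_in + Z_s) = (150 − j81.6)/(250 − j81.6), |Γ_s| = 0.649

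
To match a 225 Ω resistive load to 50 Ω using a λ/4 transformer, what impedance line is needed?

Z_qwt = √(Z_0·R_L) = √(50 × 225) = √11250

Z_qwt ≈ 106 Ω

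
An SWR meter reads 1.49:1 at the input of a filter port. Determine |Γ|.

|Γ| = (S − 1)/(S + 1) = (1.49 − 1)/(1.49 + 1) = 0.49/2.49

|Γ| ≈ 0.197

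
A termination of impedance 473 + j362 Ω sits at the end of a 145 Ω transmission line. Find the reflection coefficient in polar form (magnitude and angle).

Γ ≈ 0.682 ∠ 17.5°

Γ = (Z_L − Z_0)/(Z_L + Z_0) = (328 + j362)/(618 + j362)
|Γ| = 488/716 = 0.682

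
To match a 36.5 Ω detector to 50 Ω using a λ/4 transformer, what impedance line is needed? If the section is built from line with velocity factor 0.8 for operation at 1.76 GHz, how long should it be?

Z_qwt ≈ 42.7 Ω; length ≈ 3.41 cm

Z_qwt = √(Z_0·R_L) = √(50 × 36.5) = √1825
λ = 0.8·c/f = 0.136 m, so l = λ/4 = 0.0341 m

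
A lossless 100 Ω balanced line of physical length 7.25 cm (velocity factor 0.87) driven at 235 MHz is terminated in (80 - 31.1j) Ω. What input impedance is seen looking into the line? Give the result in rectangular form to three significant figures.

Z_in ≈ 67.5 − j9.77 Ω

λ = v/f = 0.87·c / 235 MHz = 1.11 m
βl = 2π·l/λ = 2π × 0.0653 = 23.5°
tan(βl) = tan(23.5°) = 0.435
Z_in = Z_0·(Z_L + jZ_0·tanβl)/(Z_0 + jZ_L·tanβl)
     = 100·(80 + j12.4)/(114 + j34.8)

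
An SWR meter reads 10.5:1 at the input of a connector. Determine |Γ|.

|Γ| = (S − 1)/(S + 1) = (10.5 − 1)/(10.5 + 1) = 9.5/11.5

|Γ| ≈ 0.826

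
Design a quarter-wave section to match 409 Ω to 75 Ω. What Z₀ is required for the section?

Z_qwt ≈ 175 Ω

Z_qwt = √(Z_0·R_L) = √(75 × 409) = √30680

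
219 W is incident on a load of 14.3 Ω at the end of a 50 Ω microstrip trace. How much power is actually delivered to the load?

Γ = (14.3 − 50)/(14.3 + 50) = -0.555
|Γ|² = 0.308
P_refl = |Γ|²·P_inc = 67.5 W, P_del = (1 − |Γ|²)·P_inc = 151 W

P_delivered ≈ 151 W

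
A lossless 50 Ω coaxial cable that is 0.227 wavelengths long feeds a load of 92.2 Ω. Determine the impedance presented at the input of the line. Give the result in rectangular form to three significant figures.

βl = 2π × 0.227 = 81.7°
tan(βl) = tan(81.7°) = 6.87
Z_in = Z_0·(Z_L + jZ_0·tanβl)/(Z_0 + jZ_L·tanβl)
     = 50·(92.2 + j344)/(50 + j634)

Z_in ≈ 27.5 − j5.1 Ω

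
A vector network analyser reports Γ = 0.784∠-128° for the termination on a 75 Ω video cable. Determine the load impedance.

Z_L = Z_0·(1 + Γ)/(1 − Γ) = 75·(0.517 − j0.618)/(1.48 + j0.618)

Z_L ≈ 11.2 − j35.9 Ω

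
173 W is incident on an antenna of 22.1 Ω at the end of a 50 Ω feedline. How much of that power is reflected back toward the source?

Γ = (22.1 − 50)/(22.1 + 50) = -0.387
|Γ|² = 0.15
P_refl = |Γ|²·P_inc = 25.9 W, P_del = (1 − |Γ|²)·P_inc = 147 W

P_reflected ≈ 25.9 W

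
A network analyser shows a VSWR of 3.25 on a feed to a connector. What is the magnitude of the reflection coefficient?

|Γ| = (S − 1)/(S + 1) = (3.25 − 1)/(3.25 + 1) = 2.25/4.25

|Γ| ≈ 0.529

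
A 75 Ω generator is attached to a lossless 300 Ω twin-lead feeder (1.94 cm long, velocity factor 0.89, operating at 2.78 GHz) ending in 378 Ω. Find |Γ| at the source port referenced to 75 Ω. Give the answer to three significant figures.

λ = v/f = 0.89·c / 2.78 GHz = 0.096 m
βl = 2π·l/λ = 2π × 0.202 = 72.7°
tan(βl) = 3.21
Z_in = Z_0·(Z_L + jZ_0·tanβl)/(Z_0 + jZ_L·tanβl) = 246 − j32.6 Ω
Γ_s = (Z_in − Z_s)/(Z_in + Z_s) = (171 − j32.6)/(321 − j32.6), |Γ_s| = 0.54

|Γ| ≈ 0.54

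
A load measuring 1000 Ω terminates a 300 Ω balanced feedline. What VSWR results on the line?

Γ = (1000 − 300)/(1000 + 300) = 0.538
VSWR = (1 + 0.538)/(1 − 0.538)

VSWR ≈ 3.33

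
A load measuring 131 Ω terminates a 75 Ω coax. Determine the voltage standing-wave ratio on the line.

VSWR ≈ 1.75

For a purely resistive load, VSWR = R_L/Z_0 or Z_0/R_L (whichever > 1) = 131/75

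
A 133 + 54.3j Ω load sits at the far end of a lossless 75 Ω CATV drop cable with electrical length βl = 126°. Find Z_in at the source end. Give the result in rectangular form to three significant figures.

Z_in ≈ 38.7 + j22.8 Ω

tan(βl) = tan(126°) = -1.38
Z_in = Z_0·(Z_L + jZ_0·tanβl)/(Z_0 + jZ_L·tanβl)
     = 75·(133 − j48.9)/(150 − j183)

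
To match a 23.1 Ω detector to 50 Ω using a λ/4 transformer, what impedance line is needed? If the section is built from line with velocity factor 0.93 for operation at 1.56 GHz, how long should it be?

Z_qwt = √(Z_0·R_L) = √(50 × 23.1) = √1155
λ = 0.93·c/f = 0.179 m, so l = λ/4 = 0.0447 m

Z_qwt ≈ 34 Ω; length ≈ 4.47 cm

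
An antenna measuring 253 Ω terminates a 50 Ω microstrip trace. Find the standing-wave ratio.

VSWR ≈ 5.06

For a purely resistive load, VSWR = R_L/Z_0 or Z_0/R_L (whichever > 1) = 253/50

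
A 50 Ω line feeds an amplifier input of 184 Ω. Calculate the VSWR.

VSWR ≈ 3.68

Γ = (184 − 50)/(184 + 50) = 0.573
VSWR = (1 + 0.573)/(1 − 0.573)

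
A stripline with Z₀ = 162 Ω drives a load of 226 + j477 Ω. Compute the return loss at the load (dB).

RL ≈ 2.13 dB

Γ = (64 + j477)/(388 + j477), |Γ| = 0.783
RL = −20·log₁₀|Γ| = −20·log₁₀(0.783)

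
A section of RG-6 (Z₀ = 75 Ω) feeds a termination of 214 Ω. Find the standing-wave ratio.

Γ = (214 − 75)/(214 + 75) = 0.481
VSWR = (1 + 0.481)/(1 − 0.481)

VSWR ≈ 2.85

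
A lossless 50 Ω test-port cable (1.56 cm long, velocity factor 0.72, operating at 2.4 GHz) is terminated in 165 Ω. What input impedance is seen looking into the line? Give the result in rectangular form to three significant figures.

λ = v/f = 0.72·c / 2.4 GHz = 0.09 m
βl = 2π·l/λ = 2π × 0.173 = 62.4°
tan(βl) = tan(62.4°) = 1.91
Z_in = Z_0·(Z_L + jZ_0·tanβl)/(Z_0 + jZ_L·tanβl)
     = 50·(165 + j95.6)/(50 + j316)

Z_in ≈ 18.8 − j23.2 Ω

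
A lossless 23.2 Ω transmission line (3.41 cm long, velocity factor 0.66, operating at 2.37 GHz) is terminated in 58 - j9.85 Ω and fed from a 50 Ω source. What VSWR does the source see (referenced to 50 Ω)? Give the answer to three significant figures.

VSWR ≈ 2.48

λ = v/f = 0.66·c / 2.37 GHz = 0.0835 m
βl = 2π·l/λ = 2π × 0.408 = 147°
tan(βl) = -0.651
Z_in = Z_0·(Z_L + jZ_0·tanβl)/(Z_0 + jZ_L·tanβl) = 26 + j24.1 Ω
Γ_s = (Z_in − Z_s)/(Z_in + Z_s) = (-24 + j24.1)/(76 + j24.1), |Γ_s| = 0.426
VSWR = (1 + |Γ_s|)/(1 − |Γ_s|)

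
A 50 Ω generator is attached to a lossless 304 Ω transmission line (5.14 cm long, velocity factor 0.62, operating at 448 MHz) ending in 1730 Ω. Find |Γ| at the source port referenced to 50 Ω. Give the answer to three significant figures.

λ = v/f = 0.62·c / 448 MHz = 0.415 m
βl = 2π·l/λ = 2π × 0.124 = 44.6°
tan(βl) = 0.985
Z_in = Z_0·(Z_L + jZ_0·tanβl)/(Z_0 + jZ_L·tanβl) = 105 − j290 Ω
Γ_s = (Z_in − Z_s)/(Z_in + Z_s) = (55.1 − j290)/(155 − j290), |Γ_s| = 0.897

|Γ| ≈ 0.897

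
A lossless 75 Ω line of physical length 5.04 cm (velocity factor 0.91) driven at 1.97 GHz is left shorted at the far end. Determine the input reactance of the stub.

X_in ≈ -86.5 Ω (capacitive)

λ = v/f = 0.91·c / 1.97 GHz = 0.139 m
βl = 2π·l/λ = 2π × 0.364 = 131°
tan(βl) = -1.15
For a shorted stub, Z_in = jZ_0·tan(βl)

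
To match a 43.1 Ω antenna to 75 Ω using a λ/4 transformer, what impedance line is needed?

Z_qwt ≈ 56.9 Ω

Z_qwt = √(Z_0·R_L) = √(75 × 43.1) = √3232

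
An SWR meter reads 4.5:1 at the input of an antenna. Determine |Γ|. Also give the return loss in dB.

|Γ| ≈ 0.636; return loss ≈ 3.93 dB

|Γ| = (S − 1)/(S + 1) = (4.5 − 1)/(4.5 + 1) = 3.5/5.5
RL = −20·log₁₀|Γ| = −20·log₁₀(0.636)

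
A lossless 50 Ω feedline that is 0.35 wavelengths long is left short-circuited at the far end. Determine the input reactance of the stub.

βl = 2π × 0.35 = 126°
tan(βl) = -1.38
For a short-circuited stub, Z_in = jZ_0·tan(βl)

X_in ≈ -68.8 Ω (capacitive)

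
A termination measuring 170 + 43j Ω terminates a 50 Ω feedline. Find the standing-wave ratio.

Γ = (Z_L − Z_0)/(Z_L + Z_0) = (120 + j43)/(220 + j43)
|Γ| = 127/224 = 0.569
VSWR = (1 + |Γ|)/(1 − |Γ|) = 1.57/0.431

VSWR ≈ 3.64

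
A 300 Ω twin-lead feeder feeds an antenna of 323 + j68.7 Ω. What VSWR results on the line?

Γ = (Z_L − Z_0)/(Z_L + Z_0) = (23 + j68.7)/(623 + j68.7)
|Γ| = 72.4/627 = 0.116
VSWR = (1 + |Γ|)/(1 − |Γ|) = 1.12/0.884

VSWR ≈ 1.26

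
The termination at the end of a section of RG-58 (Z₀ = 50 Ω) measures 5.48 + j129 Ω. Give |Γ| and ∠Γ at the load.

Γ ≈ 0.972 ∠ 42.3°

Γ = (Z_L − Z_0)/(Z_L + Z_0) = (-44.52 + j129)/(55.48 + j129)
|Γ| = 136/140 = 0.972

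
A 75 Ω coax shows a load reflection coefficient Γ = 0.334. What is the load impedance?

Z_L ≈ 150 Ω

Z_L = Z_0·(1 + Γ)/(1 − Γ) = 75·(1.33)/(0.666)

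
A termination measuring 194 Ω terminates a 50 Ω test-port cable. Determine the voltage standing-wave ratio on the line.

VSWR ≈ 3.88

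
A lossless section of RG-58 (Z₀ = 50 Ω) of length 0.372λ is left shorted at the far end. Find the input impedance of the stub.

Z_in ≈ −j51.9 Ω

βl = 2π × 0.372 = 134°
tan(βl) = -1.04
For a shorted stub, Z_in = jZ_0·tan(βl)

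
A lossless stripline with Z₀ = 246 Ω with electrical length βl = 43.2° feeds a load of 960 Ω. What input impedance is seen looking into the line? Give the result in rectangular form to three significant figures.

Z_in ≈ 125 − j228 Ω

tan(βl) = tan(43.2°) = 0.939
Z_in = Z_0·(Z_L + jZ_0·tanβl)/(Z_0 + jZ_L·tanβl)
     = 246·(960 + j231)/(246 + j902)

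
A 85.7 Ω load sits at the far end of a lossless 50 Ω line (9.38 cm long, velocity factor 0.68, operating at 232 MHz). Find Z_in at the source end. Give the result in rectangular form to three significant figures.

Z_in ≈ 49 − j27 Ω

λ = v/f = 0.68·c / 232 MHz = 0.879 m
βl = 2π·l/λ = 2π × 0.107 = 38.4°
tan(βl) = tan(38.4°) = 0.793
Z_in = Z_0·(Z_L + jZ_0·tanβl)/(Z_0 + jZ_L·tanβl)
     = 50·(85.7 + j39.6)/(50 + j67.9)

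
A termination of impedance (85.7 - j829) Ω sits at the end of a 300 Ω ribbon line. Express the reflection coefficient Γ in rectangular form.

Γ ≈ 0.723 − j0.595

Γ = (Z_L − Z_0)/(Z_L + Z_0) = (-214.3 − j829)/(385.7 − j829)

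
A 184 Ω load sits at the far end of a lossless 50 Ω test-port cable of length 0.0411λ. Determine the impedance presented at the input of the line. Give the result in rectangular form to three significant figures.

Z_in ≈ 101 − j85.2 Ω

βl = 2π × 0.0411 = 14.8°
tan(βl) = tan(14.8°) = 0.264
Z_in = Z_0·(Z_L + jZ_0·tanβl)/(Z_0 + jZ_L·tanβl)
     = 50·(184 + j13.2)/(50 + j48.6)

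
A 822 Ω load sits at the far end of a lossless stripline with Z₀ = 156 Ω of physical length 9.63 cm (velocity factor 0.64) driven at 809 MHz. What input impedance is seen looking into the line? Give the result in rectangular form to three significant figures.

Z_in ≈ 88 + j207 Ω

λ = v/f = 0.64·c / 809 MHz = 0.237 m
βl = 2π·l/λ = 2π × 0.406 = 146°
tan(βl) = tan(146°) = -0.673
Z_in = Z_0·(Z_L + jZ_0·tanβl)/(Z_0 + jZ_L·tanβl)
     = 156·(822 − j105)/(156 − j553)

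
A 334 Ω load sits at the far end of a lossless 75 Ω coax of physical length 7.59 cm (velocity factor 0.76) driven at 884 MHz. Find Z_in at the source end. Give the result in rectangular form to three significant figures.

Z_in ≈ 18.1 + j20.3 Ω

λ = v/f = 0.76·c / 884 MHz = 0.258 m
βl = 2π·l/λ = 2π × 0.294 = 106°
tan(βl) = tan(106°) = -3.5
Z_in = Z_0·(Z_L + jZ_0·tanβl)/(Z_0 + jZ_L·tanβl)
     = 75·(334 − j263)/(75 − j1170)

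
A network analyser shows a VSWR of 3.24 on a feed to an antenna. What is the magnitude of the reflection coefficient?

|Γ| = (S − 1)/(S + 1) = (3.24 − 1)/(3.24 + 1) = 2.24/4.24

|Γ| ≈ 0.528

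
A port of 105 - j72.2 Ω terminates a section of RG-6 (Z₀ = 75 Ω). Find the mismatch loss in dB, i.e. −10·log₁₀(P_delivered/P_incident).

Γ = (30 − j72.2)/(180 − j72.2), |Γ| = 0.403
|Γ|² = 0.163, so P_del/P_inc = 1 − |Γ|² = 0.837
ML = −10·log₁₀(1 − |Γ|²)

mismatch loss ≈ 0.77 dB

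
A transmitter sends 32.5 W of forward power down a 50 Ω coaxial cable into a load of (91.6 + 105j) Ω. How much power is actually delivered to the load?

P_delivered ≈ 19.2 W

|Γ| = |(41.6 + j105)/(141.6 + j105)| = 0.641
|Γ|² = 0.41
P_refl = |Γ|²·P_inc = 13.3 W, P_del = (1 − |Γ|²)·P_inc = 19.2 W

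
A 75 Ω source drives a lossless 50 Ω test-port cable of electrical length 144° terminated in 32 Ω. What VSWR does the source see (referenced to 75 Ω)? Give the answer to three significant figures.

tan(βl) = -0.727
Z_in = Z_0·(Z_L + jZ_0·tanβl)/(Z_0 + jZ_L·tanβl) = 40.2 − j17.6 Ω
Γ_s = (Z_in − Z_s)/(Z_in + Z_s) = (-34.8 − j17.6)/(115 − j17.6), |Γ_s| = 0.335
VSWR = (1 + |Γ_s|)/(1 − |Γ_s|)

VSWR ≈ 2.01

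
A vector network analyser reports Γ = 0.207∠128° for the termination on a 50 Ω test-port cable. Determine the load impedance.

Z_L ≈ 36.9 + j12.6 Ω

Z_L = Z_0·(1 + Γ)/(1 − Γ) = 50·(0.873 + j0.163)/(1.13 − j0.163)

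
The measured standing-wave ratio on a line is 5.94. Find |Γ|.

|Γ| ≈ 0.712

|Γ| = (S − 1)/(S + 1) = (5.94 − 1)/(5.94 + 1) = 4.94/6.94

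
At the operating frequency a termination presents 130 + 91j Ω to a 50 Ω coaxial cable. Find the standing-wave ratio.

VSWR ≈ 4.01

Γ = (Z_L − Z_0)/(Z_L + Z_0) = (80 + j91)/(180 + j91)
|Γ| = 121/202 = 0.601
VSWR = (1 + |Γ|)/(1 − |Γ|) = 1.6/0.399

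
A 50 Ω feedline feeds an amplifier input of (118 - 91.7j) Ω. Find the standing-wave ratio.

VSWR ≈ 3.96

Γ = (Z_L − Z_0)/(Z_L + Z_0) = (68 − j91.7)/(168 − j91.7)
|Γ| = 114/191 = 0.596
VSWR = (1 + |Γ|)/(1 − |Γ|) = 1.6/0.404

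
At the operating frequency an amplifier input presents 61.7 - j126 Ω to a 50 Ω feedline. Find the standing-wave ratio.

VSWR ≈ 7.05

Γ = (Z_L − Z_0)/(Z_L + Z_0) = (11.7 − j126)/(111.7 − j126)
|Γ| = 127/168 = 0.752
VSWR = (1 + |Γ|)/(1 − |Γ|) = 1.75/0.248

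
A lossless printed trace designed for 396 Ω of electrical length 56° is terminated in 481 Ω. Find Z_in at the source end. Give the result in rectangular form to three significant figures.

tan(βl) = tan(56°) = 1.48
Z_in = Z_0·(Z_L + jZ_0·tanβl)/(Z_0 + jZ_L·tanβl)
     = 396·(481 + j587)/(396 + j713)

Z_in ≈ 363 − j65.8 Ω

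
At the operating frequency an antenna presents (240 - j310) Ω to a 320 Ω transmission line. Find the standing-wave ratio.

VSWR ≈ 3

Γ = (Z_L − Z_0)/(Z_L + Z_0) = (-80 − j310)/(560 − j310)
|Γ| = 320/640 = 0.5
VSWR = (1 + |Γ|)/(1 − |Γ|) = 1.5/0.5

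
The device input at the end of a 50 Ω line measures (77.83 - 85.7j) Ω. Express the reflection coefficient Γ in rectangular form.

Γ ≈ 0.46 − j0.362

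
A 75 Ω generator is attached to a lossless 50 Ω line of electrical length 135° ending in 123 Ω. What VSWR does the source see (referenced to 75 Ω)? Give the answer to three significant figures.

VSWR ≈ 2.74

tan(βl) = -1
Z_in = Z_0·(Z_L + jZ_0·tanβl)/(Z_0 + jZ_L·tanβl) = 34.9 + j35.8 Ω
Γ_s = (Z_in − Z_s)/(Z_in + Z_s) = (-40.1 + j35.8)/(110 + j35.8), |Γ_s| = 0.465
VSWR = (1 + |Γ_s|)/(1 − |Γ_s|)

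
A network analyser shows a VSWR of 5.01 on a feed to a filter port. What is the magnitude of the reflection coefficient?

|Γ| = (S − 1)/(S + 1) = (5.01 − 1)/(5.01 + 1) = 4.01/6.01

|Γ| ≈ 0.667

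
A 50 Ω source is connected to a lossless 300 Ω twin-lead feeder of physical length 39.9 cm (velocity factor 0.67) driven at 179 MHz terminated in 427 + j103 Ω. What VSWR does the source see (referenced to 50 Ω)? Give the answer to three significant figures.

VSWR ≈ 4.66

λ = v/f = 0.67·c / 179 MHz = 1.12 m
βl = 2π·l/λ = 2π × 0.355 = 128°
tan(βl) = -1.28
Z_in = Z_0·(Z_L + jZ_0·tanβl)/(Z_0 + jZ_L·tanβl) = 209 + j69 Ω
Γ_s = (Z_in − Z_s)/(Z_in + Z_s) = (159 + j69)/(259 + j69), |Γ_s| = 0.647
VSWR = (1 + |Γ_s|)/(1 − |Γ_s|)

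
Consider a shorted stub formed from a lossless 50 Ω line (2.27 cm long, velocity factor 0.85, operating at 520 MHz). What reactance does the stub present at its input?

λ = v/f = 0.85·c / 520 MHz = 0.49 m
βl = 2π·l/λ = 2π × 0.0463 = 16.7°
tan(βl) = 0.299
For a shorted stub, Z_in = jZ_0·tan(βl)

X_in ≈ 15 Ω (inductive)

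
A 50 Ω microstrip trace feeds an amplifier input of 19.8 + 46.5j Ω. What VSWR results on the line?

VSWR ≈ 4.9

Γ = (Z_L − Z_0)/(Z_L + Z_0) = (-30.2 + j46.5)/(69.8 + j46.5)
|Γ| = 55.4/83.9 = 0.661
VSWR = (1 + |Γ|)/(1 − |Γ|) = 1.66/0.339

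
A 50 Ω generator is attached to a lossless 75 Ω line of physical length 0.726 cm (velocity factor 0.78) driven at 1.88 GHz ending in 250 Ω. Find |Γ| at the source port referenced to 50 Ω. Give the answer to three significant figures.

|Γ| ≈ 0.647

λ = v/f = 0.78·c / 1.88 GHz = 0.124 m
βl = 2π·l/λ = 2π × 0.0583 = 21°
tan(βl) = 0.384
Z_in = Z_0·(Z_L + jZ_0·tanβl)/(Z_0 + jZ_L·tanβl) = 109 − j110 Ω
Γ_s = (Z_in − Z_s)/(Z_in + Z_s) = (58.8 − j110)/(159 − j110), |Γ_s| = 0.647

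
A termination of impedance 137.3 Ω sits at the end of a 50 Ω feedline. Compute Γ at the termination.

Γ = 0.466

Γ = (Z_L − Z_0)/(Z_L + Z_0) = (137.3 − 50)/(137.3 + 50) = 87.3/187.3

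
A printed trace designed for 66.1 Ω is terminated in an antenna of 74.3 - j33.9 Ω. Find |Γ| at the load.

Γ = (Z_L − Z_0)/(Z_L + Z_0) = (8.2 − j33.9)/(140.4 − j33.9)
|Γ| = 34.9/144

|Γ| ≈ 0.241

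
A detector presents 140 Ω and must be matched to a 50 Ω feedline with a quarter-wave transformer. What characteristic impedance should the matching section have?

Z_qwt ≈ 83.7 Ω

Z_qwt = √(Z_0·R_L) = √(50 × 140) = √7000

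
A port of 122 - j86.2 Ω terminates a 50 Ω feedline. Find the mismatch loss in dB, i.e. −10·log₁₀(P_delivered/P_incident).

Γ = (72 − j86.2)/(172 − j86.2), |Γ| = 0.584
|Γ|² = 0.341, so P_del/P_inc = 1 − |Γ|² = 0.659
ML = −10·log₁₀(1 − |Γ|²)

mismatch loss ≈ 1.81 dB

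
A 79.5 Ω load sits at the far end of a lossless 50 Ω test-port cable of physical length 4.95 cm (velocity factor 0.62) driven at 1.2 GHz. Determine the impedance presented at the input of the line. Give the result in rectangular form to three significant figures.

λ = v/f = 0.62·c / 1.2 GHz = 0.155 m
βl = 2π·l/λ = 2π × 0.319 = 115°
tan(βl) = tan(115°) = -2.15
Z_in = Z_0·(Z_L + jZ_0·tanβl)/(Z_0 + jZ_L·tanβl)
     = 50·(79.5 − j107)/(50 − j171)

Z_in ≈ 35.2 + j13 Ω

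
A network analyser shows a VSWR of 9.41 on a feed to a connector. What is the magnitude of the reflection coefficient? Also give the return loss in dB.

|Γ| ≈ 0.808; return loss ≈ 1.85 dB

|Γ| = (S − 1)/(S + 1) = (9.41 − 1)/(9.41 + 1) = 8.41/10.4
RL = −20·log₁₀|Γ| = −20·log₁₀(0.808)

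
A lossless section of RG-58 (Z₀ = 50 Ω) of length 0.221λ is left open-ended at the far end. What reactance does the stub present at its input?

X_in ≈ -9.21 Ω (capacitive)

βl = 2π × 0.221 = 79.6°
tan(βl) = 5.43
For an open-ended stub, Z_in = −jZ_0·cot(βl) = −jZ_0/tan(βl)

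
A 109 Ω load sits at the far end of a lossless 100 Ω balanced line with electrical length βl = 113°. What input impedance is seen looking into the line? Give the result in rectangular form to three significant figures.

tan(βl) = tan(113°) = -2.36
Z_in = Z_0·(Z_L + jZ_0·tanβl)/(Z_0 + jZ_L·tanβl)
     = 100·(109 − j236)/(100 − j257)

Z_in ≈ 94 + j5.84 Ω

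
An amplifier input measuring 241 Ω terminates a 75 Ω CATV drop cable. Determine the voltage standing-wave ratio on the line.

Γ = (241 − 75)/(241 + 75) = 0.525
VSWR = (1 + 0.525)/(1 − 0.525)

VSWR ≈ 3.21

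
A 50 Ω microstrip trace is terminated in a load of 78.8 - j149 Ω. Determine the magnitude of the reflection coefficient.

|Γ| ≈ 0.771

Γ = (Z_L − Z_0)/(Z_L + Z_0) = (28.8 − j149)/(128.8 − j149)
|Γ| = 152/197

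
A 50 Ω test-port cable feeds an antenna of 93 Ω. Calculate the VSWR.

VSWR ≈ 1.86

Γ = (93 − 50)/(93 + 50) = 0.301
VSWR = (1 + 0.301)/(1 − 0.301)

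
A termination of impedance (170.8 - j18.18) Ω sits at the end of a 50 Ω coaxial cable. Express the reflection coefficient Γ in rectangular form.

Γ ≈ 0.55 − j0.037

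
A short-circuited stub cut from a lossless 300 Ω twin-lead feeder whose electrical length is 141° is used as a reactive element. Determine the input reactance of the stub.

X_in ≈ -243 Ω (capacitive)

tan(βl) = -0.81
For a short-circuited stub, Z_in = jZ_0·tan(βl)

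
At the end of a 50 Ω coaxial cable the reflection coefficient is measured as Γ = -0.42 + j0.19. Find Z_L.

Z_L = Z_0·(1 + Γ)/(1 − Γ) = 50·(0.58 + j0.19)/(1.42 − j0.19)

Z_L ≈ 19.2 + j9.26 Ω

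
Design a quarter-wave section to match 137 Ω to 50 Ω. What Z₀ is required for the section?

Z_qwt ≈ 82.8 Ω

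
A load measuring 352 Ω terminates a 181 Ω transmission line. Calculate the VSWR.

VSWR ≈ 1.94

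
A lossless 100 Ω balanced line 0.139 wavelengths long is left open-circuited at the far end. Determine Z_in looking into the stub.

βl = 2π × 0.139 = 50°
tan(βl) = 1.19
For an open-circuited stub, Z_in = −jZ_0·cot(βl) = −jZ_0/tan(βl)

Z_in ≈ −j83.8 Ω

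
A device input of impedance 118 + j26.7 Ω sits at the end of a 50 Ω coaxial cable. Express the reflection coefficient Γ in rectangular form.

Γ = (Z_L − Z_0)/(Z_L + Z_0) = (68 + j26.7)/(168 + j26.7)

Γ ≈ 0.419 + j0.0923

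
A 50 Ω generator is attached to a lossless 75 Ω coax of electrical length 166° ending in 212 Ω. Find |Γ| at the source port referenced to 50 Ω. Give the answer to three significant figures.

|Γ| ≈ 0.609

tan(βl) = -0.249
Z_in = Z_0·(Z_L + jZ_0·tanβl)/(Z_0 + jZ_L·tanβl) = 150 + j87.3 Ω
Γ_s = (Z_in − Z_s)/(Z_in + Z_s) = (100 + j87.3)/(200 + j87.3), |Γ_s| = 0.609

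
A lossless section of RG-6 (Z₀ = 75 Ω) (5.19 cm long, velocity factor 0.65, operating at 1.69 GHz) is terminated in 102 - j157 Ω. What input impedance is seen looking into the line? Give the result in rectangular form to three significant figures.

Z_in ≈ 380 − j41.2 Ω

λ = v/f = 0.65·c / 1.69 GHz = 0.115 m
βl = 2π·l/λ = 2π × 0.45 = 162°
tan(βl) = tan(162°) = -0.326
Z_in = Z_0·(Z_L + jZ_0·tanβl)/(Z_0 + jZ_L·tanβl)
     = 75·(102 − j181)/(23.8 − j33.3)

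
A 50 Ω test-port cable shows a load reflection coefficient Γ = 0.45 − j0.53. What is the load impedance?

Z_L ≈ 44.3 − j90.8 Ω

Z_L = Z_0·(1 + Γ)/(1 − Γ) = 50·(1.45 − j0.53)/(0.55 + j0.53)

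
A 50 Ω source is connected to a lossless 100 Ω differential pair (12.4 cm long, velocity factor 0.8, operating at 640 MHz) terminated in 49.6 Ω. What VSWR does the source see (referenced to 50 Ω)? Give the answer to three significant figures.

VSWR ≈ 3.45

λ = v/f = 0.8·c / 640 MHz = 0.375 m
βl = 2π·l/λ = 2π × 0.331 = 119°
tan(βl) = -1.8
Z_in = Z_0·(Z_L + jZ_0·tanβl)/(Z_0 + jZ_L·tanβl) = 117 − j75.5 Ω
Γ_s = (Z_in − Z_s)/(Z_in + Z_s) = (67.1 − j75.5)/(167 − j75.5), |Γ_s| = 0.551
VSWR = (1 + |Γ_s|)/(1 − |Γ_s|)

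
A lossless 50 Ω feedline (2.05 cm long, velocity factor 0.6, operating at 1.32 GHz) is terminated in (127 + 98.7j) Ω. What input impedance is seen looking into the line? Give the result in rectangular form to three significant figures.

λ = v/f = 0.6·c / 1.32 GHz = 0.136 m
βl = 2π·l/λ = 2π × 0.15 = 54.1°
tan(βl) = tan(54.1°) = 1.38
Z_in = Z_0·(Z_L + jZ_0·tanβl)/(Z_0 + jZ_L·tanβl)
     = 50·(127 + j168)/(-86.4 + j176)

Z_in ≈ 24.1 − j48.1 Ω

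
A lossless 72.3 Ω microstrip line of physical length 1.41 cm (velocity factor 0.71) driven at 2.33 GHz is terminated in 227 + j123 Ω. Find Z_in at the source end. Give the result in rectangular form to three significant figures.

Z_in ≈ 30.7 − j59.6 Ω

λ = v/f = 0.71·c / 2.33 GHz = 0.0914 m
βl = 2π·l/λ = 2π × 0.154 = 55.5°
tan(βl) = tan(55.5°) = 1.46
Z_in = Z_0·(Z_L + jZ_0·tanβl)/(Z_0 + jZ_L·tanβl)
     = 72.3·(227 + j228)/(-107 + j331)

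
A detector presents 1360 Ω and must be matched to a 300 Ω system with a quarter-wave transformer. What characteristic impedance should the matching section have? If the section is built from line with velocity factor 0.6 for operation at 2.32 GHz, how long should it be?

Z_qwt = √(Z_0·R_L) = √(300 × 1360) = √408000
λ = 0.6·c/f = 0.0776 m, so l = λ/4 = 0.0194 m

Z_qwt ≈ 639 Ω; length ≈ 1.94 cm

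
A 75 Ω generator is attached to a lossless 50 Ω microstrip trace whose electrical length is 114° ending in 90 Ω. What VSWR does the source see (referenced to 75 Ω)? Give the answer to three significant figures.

tan(βl) = -2.25
Z_in = Z_0·(Z_L + jZ_0·tanβl)/(Z_0 + jZ_L·tanβl) = 31.4 + j14.5 Ω
Γ_s = (Z_in − Z_s)/(Z_in + Z_s) = (-43.6 + j14.5)/(106 + j14.5), |Γ_s| = 0.428
VSWR = (1 + |Γ_s|)/(1 − |Γ_s|)

VSWR ≈ 2.5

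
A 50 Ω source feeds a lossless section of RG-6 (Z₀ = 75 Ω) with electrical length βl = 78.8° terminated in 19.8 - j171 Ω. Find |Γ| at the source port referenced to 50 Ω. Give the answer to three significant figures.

|Γ| ≈ 0.887

tan(βl) = 5.05
Z_in = Z_0·(Z_L + jZ_0·tanβl)/(Z_0 + jZ_L·tanβl) = 3.31 + j16.2 Ω
Γ_s = (Z_in − Z_s)/(Z_in + Z_s) = (-46.7 + j16.2)/(53.3 + j16.2), |Γ_s| = 0.887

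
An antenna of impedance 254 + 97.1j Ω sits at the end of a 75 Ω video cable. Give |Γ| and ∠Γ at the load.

Γ ≈ 0.594 ∠ 12°

Γ = (Z_L − Z_0)/(Z_L + Z_0) = (179 + j97.1)/(329 + j97.1)
|Γ| = 204/343 = 0.594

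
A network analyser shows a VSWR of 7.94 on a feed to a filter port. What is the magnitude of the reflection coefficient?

|Γ| = (S − 1)/(S + 1) = (7.94 − 1)/(7.94 + 1) = 6.94/8.94

|Γ| ≈ 0.776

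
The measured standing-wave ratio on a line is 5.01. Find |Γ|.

|Γ| = (S − 1)/(S + 1) = (5.01 − 1)/(5.01 + 1) = 4.01/6.01

|Γ| ≈ 0.667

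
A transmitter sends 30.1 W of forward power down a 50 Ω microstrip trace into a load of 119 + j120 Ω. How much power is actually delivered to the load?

|Γ| = |(69 + j120)/(169 + j120)| = 0.668
|Γ|² = 0.446
P_refl = |Γ|²·P_inc = 13.4 W, P_del = (1 − |Γ|²)·P_inc = 16.7 W

P_delivered ≈ 16.7 W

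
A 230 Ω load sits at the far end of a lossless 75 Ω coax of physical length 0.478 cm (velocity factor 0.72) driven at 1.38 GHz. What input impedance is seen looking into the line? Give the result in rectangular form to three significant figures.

Z_in ≈ 176 − j90.4 Ω

λ = v/f = 0.72·c / 1.38 GHz = 0.157 m
βl = 2π·l/λ = 2π × 0.0305 = 11°
tan(βl) = tan(11°) = 0.194
Z_in = Z_0·(Z_L + jZ_0·tanβl)/(Z_0 + jZ_L·tanβl)
     = 75·(230 + j14.6)/(75 + j44.7)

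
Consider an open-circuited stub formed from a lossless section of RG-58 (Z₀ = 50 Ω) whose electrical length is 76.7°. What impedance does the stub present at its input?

Z_in ≈ −j11.8 Ω

tan(βl) = 4.23
For an open-circuited stub, Z_in = −jZ_0·cot(βl) = −jZ_0/tan(βl)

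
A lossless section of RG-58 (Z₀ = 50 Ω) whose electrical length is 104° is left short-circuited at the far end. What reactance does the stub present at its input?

tan(βl) = -4.01
For a short-circuited stub, Z_in = jZ_0·tan(βl)

X_in ≈ -201 Ω (capacitive)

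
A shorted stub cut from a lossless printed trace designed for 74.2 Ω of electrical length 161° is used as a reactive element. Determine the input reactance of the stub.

X_in ≈ -25.5 Ω (capacitive)

tan(βl) = -0.344
For a shorted stub, Z_in = jZ_0·tan(βl)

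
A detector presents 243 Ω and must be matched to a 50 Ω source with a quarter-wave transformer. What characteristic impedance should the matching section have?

Z_qwt ≈ 110 Ω

Z_qwt = √(Z_0·R_L) = √(50 × 243) = √12150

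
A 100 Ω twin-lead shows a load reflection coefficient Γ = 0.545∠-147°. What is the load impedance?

Z_L = Z_0·(1 + Γ)/(1 − Γ) = 100·(0.543 − j0.297)/(1.46 + j0.297)

Z_L ≈ 31.8 − j26.8 Ω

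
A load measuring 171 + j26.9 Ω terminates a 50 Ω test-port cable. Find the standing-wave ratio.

VSWR ≈ 3.51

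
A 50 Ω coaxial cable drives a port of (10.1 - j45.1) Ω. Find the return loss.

RL ≈ 1.92 dB

Γ = (-39.9 − j45.1)/(60.1 − j45.1), |Γ| = 0.801
RL = −20·log₁₀|Γ| = −20·log₁₀(0.801)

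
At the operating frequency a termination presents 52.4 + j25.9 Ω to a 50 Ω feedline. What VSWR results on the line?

Γ = (Z_L − Z_0)/(Z_L + Z_0) = (2.4 + j25.9)/(102.4 + j25.9)
|Γ| = 26/106 = 0.246
VSWR = (1 + |Γ|)/(1 − |Γ|) = 1.25/0.754

VSWR ≈ 1.65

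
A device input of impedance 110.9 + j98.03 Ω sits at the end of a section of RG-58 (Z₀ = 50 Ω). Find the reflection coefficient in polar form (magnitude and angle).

Γ = (Z_L − Z_0)/(Z_L + Z_0) = (60.9 + j98.03)/(160.9 + j98.03)
|Γ| = 115/188 = 0.613

Γ ≈ 0.613 ∠ 26.8°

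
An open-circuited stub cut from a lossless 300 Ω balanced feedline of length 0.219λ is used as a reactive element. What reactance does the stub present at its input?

βl = 2π × 0.219 = 78.8°
tan(βl) = 5.07
For an open-circuited stub, Z_in = −jZ_0·cot(βl) = −jZ_0/tan(βl)

X_in ≈ -59.2 Ω (capacitive)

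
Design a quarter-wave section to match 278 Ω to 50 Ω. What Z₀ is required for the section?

Z_qwt = √(Z_0·R_L) = √(50 × 278) = √13900

Z_qwt ≈ 118 Ω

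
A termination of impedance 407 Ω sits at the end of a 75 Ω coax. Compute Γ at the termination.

Γ = 0.689

Γ = (Z_L − Z_0)/(Z_L + Z_0) = (407 − 75)/(407 + 75) = 332/482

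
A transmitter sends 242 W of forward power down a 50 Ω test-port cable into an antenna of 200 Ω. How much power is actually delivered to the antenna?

Γ = (200 − 50)/(200 + 50) = 0.6
|Γ|² = 0.36
P_refl = |Γ|²·P_inc = 87.1 W, P_del = (1 − |Γ|²)·P_inc = 155 W

P_delivered ≈ 155 W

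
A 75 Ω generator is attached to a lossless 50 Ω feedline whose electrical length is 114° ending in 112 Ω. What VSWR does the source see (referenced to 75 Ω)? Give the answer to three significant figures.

VSWR ≈ 3.09

tan(βl) = -2.25
Z_in = Z_0·(Z_L + jZ_0·tanβl)/(Z_0 + jZ_L·tanβl) = 25.7 + j17.1 Ω
Γ_s = (Z_in − Z_s)/(Z_in + Z_s) = (-49.3 + j17.1)/(101 + j17.1), |Γ_s| = 0.511
VSWR = (1 + |Γ_s|)/(1 − |Γ_s|)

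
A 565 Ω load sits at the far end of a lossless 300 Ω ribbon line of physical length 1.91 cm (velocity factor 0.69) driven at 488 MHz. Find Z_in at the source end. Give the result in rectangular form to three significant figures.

λ = v/f = 0.69·c / 488 MHz = 0.424 m
βl = 2π·l/λ = 2π × 0.045 = 16.2°
tan(βl) = tan(16.2°) = 0.291
Z_in = Z_0·(Z_L + jZ_0·tanβl)/(Z_0 + jZ_L·tanβl)
     = 300·(565 + j87.2)/(300 + j164)

Z_in ≈ 471 − j171 Ω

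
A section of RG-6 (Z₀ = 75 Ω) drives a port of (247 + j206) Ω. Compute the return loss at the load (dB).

RL ≈ 3.07 dB

Γ = (172 + j206)/(322 + j206), |Γ| = 0.702
RL = −20·log₁₀|Γ| = −20·log₁₀(0.702)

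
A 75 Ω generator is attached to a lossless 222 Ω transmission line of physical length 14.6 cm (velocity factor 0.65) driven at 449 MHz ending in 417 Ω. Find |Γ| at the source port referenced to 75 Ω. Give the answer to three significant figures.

|Γ| ≈ 0.472

λ = v/f = 0.65·c / 449 MHz = 0.434 m
βl = 2π·l/λ = 2π × 0.336 = 121°
tan(βl) = -1.66
Z_in = Z_0·(Z_L + jZ_0·tanβl)/(Z_0 + jZ_L·tanβl) = 146 + j86.8 Ω
Γ_s = (Z_in − Z_s)/(Z_in + Z_s) = (71 + j86.8)/(221 + j86.8), |Γ_s| = 0.472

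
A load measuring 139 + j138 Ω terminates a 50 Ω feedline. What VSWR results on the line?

VSWR ≈ 5.7

Γ = (Z_L − Z_0)/(Z_L + Z_0) = (89 + j138)/(189 + j138)
|Γ| = 164/234 = 0.702
VSWR = (1 + |Γ|)/(1 − |Γ|) = 1.7/0.298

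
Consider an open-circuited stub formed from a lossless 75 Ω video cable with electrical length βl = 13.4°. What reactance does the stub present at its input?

X_in ≈ -315 Ω (capacitive)

tan(βl) = 0.238
For an open-circuited stub, Z_in = −jZ_0·cot(βl) = −jZ_0/tan(βl)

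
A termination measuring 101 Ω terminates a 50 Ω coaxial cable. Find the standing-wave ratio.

VSWR ≈ 2.02

Γ = (101 − 50)/(101 + 50) = 0.338
VSWR = (1 + 0.338)/(1 − 0.338)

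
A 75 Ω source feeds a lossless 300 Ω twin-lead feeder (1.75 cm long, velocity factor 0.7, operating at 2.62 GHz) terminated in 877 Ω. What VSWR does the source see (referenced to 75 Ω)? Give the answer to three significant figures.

λ = v/f = 0.7·c / 2.62 GHz = 0.0802 m
βl = 2π·l/λ = 2π × 0.218 = 78.6°
tan(βl) = 4.96
Z_in = Z_0·(Z_L + jZ_0·tanβl)/(Z_0 + jZ_L·tanβl) = 106 − j53.2 Ω
Γ_s = (Z_in − Z_s)/(Z_in + Z_s) = (31.3 − j53.2)/(181 − j53.2), |Γ_s| = 0.327
VSWR = (1 + |Γ_s|)/(1 − |Γ_s|)

VSWR ≈ 1.97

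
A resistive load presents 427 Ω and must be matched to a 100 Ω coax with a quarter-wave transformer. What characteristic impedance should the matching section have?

Z_qwt ≈ 207 Ω

Z_qwt = √(Z_0·R_L) = √(100 × 427) = √42700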